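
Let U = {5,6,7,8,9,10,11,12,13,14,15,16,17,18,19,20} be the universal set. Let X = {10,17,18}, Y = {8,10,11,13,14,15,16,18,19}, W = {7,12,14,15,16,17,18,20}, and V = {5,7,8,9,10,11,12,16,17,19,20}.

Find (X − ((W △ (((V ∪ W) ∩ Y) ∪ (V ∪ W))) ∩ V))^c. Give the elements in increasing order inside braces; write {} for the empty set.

{5,6,7,8,9,10,11,12,13,14,15,16,19,20}

V ∪ W = {5,7,8,9,10,11,12,14,15,16,17,18,19,20}
(V ∪ W) ∩ Y = {8,10,11,14,15,16,18,19}
((V ∪ W) ∩ Y) ∪ (V ∪ W) = {5,7,8,9,10,11,12,14,15,16,17,18,19,20}
W △ (((V ∪ W) ∩ Y) ∪ (V ∪ W)) = {5,8,9,10,11,19}
(W △ (((V ∪ W) ∩ Y) ∪ (V ∪ W))) ∩ V = {5,8,9,10,11,19}
X − ((W △ (((V ∪ W) ∩ Y) ∪ (V ∪ W))) ∩ V) = {17,18}
(X − ((W △ (((V ∪ W) ∩ Y) ∪ (V ∪ W))) ∩ V))^c = {5,6,7,8,9,10,11,12,13,14,15,16,19,20}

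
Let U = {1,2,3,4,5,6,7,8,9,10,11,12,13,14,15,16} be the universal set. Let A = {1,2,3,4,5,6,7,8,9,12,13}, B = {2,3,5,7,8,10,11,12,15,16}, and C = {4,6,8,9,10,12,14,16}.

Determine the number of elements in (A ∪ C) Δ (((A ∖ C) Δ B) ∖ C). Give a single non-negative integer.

A ∪ C = {1,2,3,4,5,6,7,8,9,10,12,13,14,16}
A ∖ C = {1,2,3,5,7,13}
(A ∖ C) Δ B = {1,8,10,11,12,13,15,16}
((A ∖ C) Δ B) ∖ C = {1,11,13,15}
(A ∪ C) Δ (((A ∖ C) Δ B) ∖ C) = {2,3,4,5,6,7,8,9,10,11,12,14,15,16}
|(A ∪ C) Δ (((A ∖ C) Δ B) ∖ C)| = 14

14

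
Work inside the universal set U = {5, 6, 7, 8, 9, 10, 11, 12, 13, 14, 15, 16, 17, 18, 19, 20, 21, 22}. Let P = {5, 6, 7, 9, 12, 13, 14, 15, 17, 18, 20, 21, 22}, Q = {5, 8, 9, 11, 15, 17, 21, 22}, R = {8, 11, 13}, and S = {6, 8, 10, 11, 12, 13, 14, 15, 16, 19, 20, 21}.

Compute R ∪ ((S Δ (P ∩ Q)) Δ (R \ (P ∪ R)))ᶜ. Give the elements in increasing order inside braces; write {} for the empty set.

{7, 8, 11, 13, 15, 18, 21}

P ∩ Q = {5, 9, 15, 17, 21, 22}
S Δ (P ∩ Q) = {5, 6, 8, 9, 10, 11, 12, 13, 14, 16, 17, 19, 20, 22}
P ∪ R = {5, 6, 7, 8, 9, 11, 12, 13, 14, 15, 17, 18, 20, 21, 22}
R \ (P ∪ R) = {}
(S Δ (P ∩ Q)) Δ (R \ (P ∪ R)) = {5, 6, 8, 9, 10, 11, 12, 13, 14, 16, 17, 19, 20, 22}
((S Δ (P ∩ Q)) Δ (R \ (P ∪ R)))ᶜ = {7, 15, 18, 21}
R ∪ ((S Δ (P ∩ Q)) Δ (R \ (P ∪ R)))ᶜ = {7, 8, 11, 13, 15, 18, 21}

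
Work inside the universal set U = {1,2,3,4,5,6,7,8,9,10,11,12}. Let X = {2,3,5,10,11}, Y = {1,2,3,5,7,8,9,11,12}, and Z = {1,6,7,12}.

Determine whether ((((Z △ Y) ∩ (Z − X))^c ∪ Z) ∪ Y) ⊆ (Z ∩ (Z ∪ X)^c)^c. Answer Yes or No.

Yes

Z △ Y = {2,3,5,6,8,9,11}
Z − X = {1,6,7,12}
(Z △ Y) ∩ (Z − X) = {6}
((Z △ Y) ∩ (Z − X))^c = {1,2,3,4,5,7,8,9,10,11,12}
((Z △ Y) ∩ (Z − X))^c ∪ Z = {1,2,3,4,5,6,7,8,9,10,11,12}
(((Z △ Y) ∩ (Z − X))^c ∪ Z) ∪ Y = {1,2,3,4,5,6,7,8,9,10,11,12}
Z ∪ X = {1,2,3,5,6,7,10,11,12}
(Z ∪ X)^c = {4,8,9}
Z ∩ (Z ∪ X)^c = {}
(Z ∩ (Z ∪ X)^c)^c = {1,2,3,4,5,6,7,8,9,10,11,12}
Every element of {1,2,3,4,5,6,7,8,9,10,11,12} is in {1,2,3,4,5,6,7,8,9,10,11,12}, so (((Z △ Y) ∩ (Z − X))^c ∪ Z) ∪ Y ⊆ (Z ∩ (Z ∪ X)^c)^c.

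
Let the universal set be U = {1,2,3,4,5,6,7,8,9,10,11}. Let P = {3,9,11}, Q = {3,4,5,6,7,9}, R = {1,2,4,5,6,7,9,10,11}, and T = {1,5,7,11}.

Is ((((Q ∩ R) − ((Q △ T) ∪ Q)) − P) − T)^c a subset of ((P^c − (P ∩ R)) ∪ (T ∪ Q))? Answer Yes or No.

Q ∩ R = {4,5,6,7,9}
Q △ T = {1,3,4,6,9,11}
(Q △ T) ∪ Q = {1,3,4,5,6,7,9,11}
(Q ∩ R) − ((Q △ T) ∪ Q) = {}
((Q ∩ R) − ((Q △ T) ∪ Q)) − P = {}
(((Q ∩ R) − ((Q △ T) ∪ Q)) − P) − T = {}
((((Q ∩ R) − ((Q △ T) ∪ Q)) − P) − T)^c = {1,2,3,4,5,6,7,8,9,10,11}
P^c = {1,2,4,5,6,7,8,10}
P ∩ R = {9,11}
P^c − (P ∩ R) = {1,2,4,5,6,7,8,10}
T ∪ Q = {1,3,4,5,6,7,9,11}
(P^c − (P ∩ R)) ∪ (T ∪ Q) = {1,2,3,4,5,6,7,8,9,10,11}
Every element of {1,2,3,4,5,6,7,8,9,10,11} is in {1,2,3,4,5,6,7,8,9,10,11}, so ((((Q ∩ R) − ((Q △ T) ∪ Q)) − P) − T)^c ⊆ (P^c − (P ∩ R)) ∪ (T ∪ Q).

Yes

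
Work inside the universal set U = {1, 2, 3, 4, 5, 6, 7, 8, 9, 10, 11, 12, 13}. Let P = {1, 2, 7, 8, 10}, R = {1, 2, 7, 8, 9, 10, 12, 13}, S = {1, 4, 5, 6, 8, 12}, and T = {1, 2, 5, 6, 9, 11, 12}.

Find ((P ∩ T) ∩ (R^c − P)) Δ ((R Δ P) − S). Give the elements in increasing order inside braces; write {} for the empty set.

P ∩ T = {1, 2}
R^c = {3, 4, 5, 6, 11}
R^c − P = {3, 4, 5, 6, 11}
(P ∩ T) ∩ (R^c − P) = {}
R Δ P = {9, 12, 13}
(R Δ P) − S = {9, 13}
((P ∩ T) ∩ (R^c − P)) Δ ((R Δ P) − S) = {9, 13}

{9, 13}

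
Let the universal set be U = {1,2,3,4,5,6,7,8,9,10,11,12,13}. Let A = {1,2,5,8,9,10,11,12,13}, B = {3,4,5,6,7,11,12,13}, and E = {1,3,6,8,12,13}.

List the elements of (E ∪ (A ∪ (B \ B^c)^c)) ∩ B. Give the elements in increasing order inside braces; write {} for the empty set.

B^c = {1,2,8,9,10}
B \ B^c = {3,4,5,6,7,11,12,13}
(B \ B^c)^c = {1,2,8,9,10}
A ∪ (B \ B^c)^c = {1,2,5,8,9,10,11,12,13}
E ∪ (A ∪ (B \ B^c)^c) = {1,2,3,5,6,8,9,10,11,12,13}
(E ∪ (A ∪ (B \ B^c)^c)) ∩ B = {3,5,6,11,12,13}

{3,5,6,11,12,13}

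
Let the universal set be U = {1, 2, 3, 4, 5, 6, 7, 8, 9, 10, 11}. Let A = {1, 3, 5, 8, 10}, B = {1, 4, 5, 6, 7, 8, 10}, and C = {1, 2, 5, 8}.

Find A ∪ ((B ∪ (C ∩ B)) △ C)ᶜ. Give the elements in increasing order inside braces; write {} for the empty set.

{1, 3, 5, 8, 9, 10, 11}

C ∩ B = {1, 5, 8}
B ∪ (C ∩ B) = {1, 4, 5, 6, 7, 8, 10}
(B ∪ (C ∩ B)) △ C = {2, 4, 6, 7, 10}
((B ∪ (C ∩ B)) △ C)ᶜ = {1, 3, 5, 8, 9, 11}
A ∪ ((B ∪ (C ∩ B)) △ C)ᶜ = {1, 3, 5, 8, 9, 10, 11}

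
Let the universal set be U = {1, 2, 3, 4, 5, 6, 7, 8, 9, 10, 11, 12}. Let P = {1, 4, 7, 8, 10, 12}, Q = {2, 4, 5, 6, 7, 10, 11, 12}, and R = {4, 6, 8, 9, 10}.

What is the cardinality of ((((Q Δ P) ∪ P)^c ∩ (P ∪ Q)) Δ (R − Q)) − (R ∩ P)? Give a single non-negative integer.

1

Q Δ P = {1, 2, 5, 6, 8, 11}
(Q Δ P) ∪ P = {1, 2, 4, 5, 6, 7, 8, 10, 11, 12}
((Q Δ P) ∪ P)^c = {3, 9}
P ∪ Q = {1, 2, 4, 5, 6, 7, 8, 10, 11, 12}
((Q Δ P) ∪ P)^c ∩ (P ∪ Q) = {}
R − Q = {8, 9}
(((Q Δ P) ∪ P)^c ∩ (P ∪ Q)) Δ (R − Q) = {8, 9}
R ∩ P = {4, 8, 10}
((((Q Δ P) ∪ P)^c ∩ (P ∪ Q)) Δ (R − Q)) − (R ∩ P) = {9}
|((((Q Δ P) ∪ P)^c ∩ (P ∪ Q)) Δ (R − Q)) − (R ∩ P)| = 1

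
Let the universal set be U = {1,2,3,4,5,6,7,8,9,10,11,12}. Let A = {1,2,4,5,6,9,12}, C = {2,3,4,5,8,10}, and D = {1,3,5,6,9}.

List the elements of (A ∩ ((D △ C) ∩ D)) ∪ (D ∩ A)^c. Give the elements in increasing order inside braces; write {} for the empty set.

{1,2,3,4,6,7,8,9,10,11,12}

D △ C = {1,2,4,6,8,9,10}
(D △ C) ∩ D = {1,6,9}
A ∩ ((D △ C) ∩ D) = {1,6,9}
D ∩ A = {1,5,6,9}
(D ∩ A)^c = {2,3,4,7,8,10,11,12}
(A ∩ ((D △ C) ∩ D)) ∪ (D ∩ A)^c = {1,2,3,4,6,7,8,9,10,11,12}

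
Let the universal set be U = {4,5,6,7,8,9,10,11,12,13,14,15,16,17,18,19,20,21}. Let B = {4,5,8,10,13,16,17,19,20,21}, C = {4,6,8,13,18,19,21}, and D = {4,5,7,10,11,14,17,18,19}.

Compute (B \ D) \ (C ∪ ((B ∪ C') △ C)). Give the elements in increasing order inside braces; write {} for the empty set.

B \ D = {8,13,16,20,21}
C' = {5,7,9,10,11,12,14,15,16,17,20}
B ∪ C' = {4,5,7,8,9,10,11,12,13,14,15,16,17,19,20,21}
(B ∪ C') △ C = {5,6,7,9,10,11,12,14,15,16,17,18,20}
C ∪ ((B ∪ C') △ C) = {4,5,6,7,8,9,10,11,12,13,14,15,16,17,18,19,20,21}
(B \ D) \ (C ∪ ((B ∪ C') △ C)) = {}

{}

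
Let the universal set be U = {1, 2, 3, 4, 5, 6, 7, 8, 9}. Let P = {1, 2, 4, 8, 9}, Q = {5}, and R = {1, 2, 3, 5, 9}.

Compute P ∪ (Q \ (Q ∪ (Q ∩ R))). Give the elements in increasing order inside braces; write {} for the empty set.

Q ∩ R = {5}
Q ∪ (Q ∩ R) = {5}
Q \ (Q ∪ (Q ∩ R)) = {}
P ∪ (Q \ (Q ∪ (Q ∩ R))) = {1, 2, 4, 8, 9}

{1, 2, 4, 8, 9}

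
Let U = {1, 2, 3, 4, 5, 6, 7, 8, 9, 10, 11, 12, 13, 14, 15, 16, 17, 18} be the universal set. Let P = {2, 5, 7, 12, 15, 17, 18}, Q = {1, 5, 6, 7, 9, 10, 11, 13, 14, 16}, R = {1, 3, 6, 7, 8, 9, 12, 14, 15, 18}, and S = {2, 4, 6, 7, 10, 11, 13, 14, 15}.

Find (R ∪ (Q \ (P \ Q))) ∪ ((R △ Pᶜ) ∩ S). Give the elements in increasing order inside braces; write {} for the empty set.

{1, 3, 4, 5, 6, 7, 8, 9, 10, 11, 12, 13, 14, 15, 16, 18}

P \ Q = {2, 12, 15, 17, 18}
Q \ (P \ Q) = {1, 5, 6, 7, 9, 10, 11, 13, 14, 16}
R ∪ (Q \ (P \ Q)) = {1, 3, 5, 6, 7, 8, 9, 10, 11, 12, 13, 14, 15, 16, 18}
Pᶜ = {1, 3, 4, 6, 8, 9, 10, 11, 13, 14, 16}
R △ Pᶜ = {4, 7, 10, 11, 12, 13, 15, 16, 18}
(R △ Pᶜ) ∩ S = {4, 7, 10, 11, 13, 15}
(R ∪ (Q \ (P \ Q))) ∪ ((R △ Pᶜ) ∩ S) = {1, 3, 4, 5, 6, 7, 8, 9, 10, 11, 12, 13, 14, 15, 16, 18}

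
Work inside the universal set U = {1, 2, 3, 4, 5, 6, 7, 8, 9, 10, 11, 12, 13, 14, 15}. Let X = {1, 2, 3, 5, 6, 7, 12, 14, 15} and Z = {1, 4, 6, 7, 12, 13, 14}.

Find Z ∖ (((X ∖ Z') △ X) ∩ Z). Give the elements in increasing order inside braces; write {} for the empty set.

{1, 4, 6, 7, 12, 13, 14}

Z' = {2, 3, 5, 8, 9, 10, 11, 15}
X ∖ Z' = {1, 6, 7, 12, 14}
(X ∖ Z') △ X = {2, 3, 5, 15}
((X ∖ Z') △ X) ∩ Z = {}
Z ∖ (((X ∖ Z') △ X) ∩ Z) = {1, 4, 6, 7, 12, 13, 14}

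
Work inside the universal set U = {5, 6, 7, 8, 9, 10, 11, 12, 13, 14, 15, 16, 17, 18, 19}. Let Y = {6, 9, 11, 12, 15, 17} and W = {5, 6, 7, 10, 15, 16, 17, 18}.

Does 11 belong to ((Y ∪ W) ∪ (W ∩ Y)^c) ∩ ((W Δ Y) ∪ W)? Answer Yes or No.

Yes

11 ∈ Y and 11 ∉ W, so 11 ∈ Y ∪ W
11 ∉ W and 11 ∈ Y, so 11 ∉ W ∩ Y
11 ∈ (W ∩ Y)^c since 11 ∉ (W ∩ Y)
11 ∈ (Y ∪ W) and 11 ∈ (W ∩ Y)^c, so 11 ∈ (Y ∪ W) ∪ (W ∩ Y)^c
11 ∉ W and 11 ∈ Y, so 11 ∈ W Δ Y
11 ∈ (W Δ Y) and 11 ∉ W, so 11 ∈ (W Δ Y) ∪ W
11 ∈ ((Y ∪ W) ∪ (W ∩ Y)^c) and 11 ∈ ((W Δ Y) ∪ W), so 11 ∈ ((Y ∪ W) ∪ (W ∩ Y)^c) ∩ ((W Δ Y) ∪ W)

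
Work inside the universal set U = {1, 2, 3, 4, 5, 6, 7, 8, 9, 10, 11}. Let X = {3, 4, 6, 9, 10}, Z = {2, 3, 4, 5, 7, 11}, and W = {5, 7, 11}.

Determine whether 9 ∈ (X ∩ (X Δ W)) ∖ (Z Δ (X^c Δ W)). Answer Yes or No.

Yes

9 ∈ X and 9 ∉ W, so 9 ∈ X Δ W
9 ∈ X and 9 ∈ (X Δ W), so 9 ∈ X ∩ (X Δ W)
9 ∈ X, so 9 ∉ X^c
9 ∉ X^c and 9 ∉ W, so 9 ∉ X^c Δ W
9 ∉ Z and 9 ∉ (X^c Δ W), so 9 ∉ Z Δ (X^c Δ W)
9 ∈ (X ∩ (X Δ W)) and 9 ∉ (Z Δ (X^c Δ W)), so 9 ∈ (X ∩ (X Δ W)) ∖ (Z Δ (X^c Δ W))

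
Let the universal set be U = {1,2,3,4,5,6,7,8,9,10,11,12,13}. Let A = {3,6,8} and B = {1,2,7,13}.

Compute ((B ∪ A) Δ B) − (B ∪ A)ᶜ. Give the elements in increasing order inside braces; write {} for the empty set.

{3,6,8}

B ∪ A = {1,2,3,6,7,8,13}
(B ∪ A) Δ B = {3,6,8}
(B ∪ A)ᶜ = {4,5,9,10,11,12}
((B ∪ A) Δ B) − (B ∪ A)ᶜ = {3,6,8}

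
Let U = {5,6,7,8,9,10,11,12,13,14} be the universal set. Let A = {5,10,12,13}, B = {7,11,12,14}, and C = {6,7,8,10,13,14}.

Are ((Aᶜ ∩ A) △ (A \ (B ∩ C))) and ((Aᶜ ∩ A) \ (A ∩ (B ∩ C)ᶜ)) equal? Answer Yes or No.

No

Aᶜ = {6,7,8,9,11,14}
Aᶜ ∩ A = {}
B ∩ C = {7,14}
A \ (B ∩ C) = {5,10,12,13}
(Aᶜ ∩ A) △ (A \ (B ∩ C)) = {5,10,12,13}
(B ∩ C)ᶜ = {5,6,8,9,10,11,12,13}
A ∩ (B ∩ C)ᶜ = {5,10,12,13}
(Aᶜ ∩ A) \ (A ∩ (B ∩ C)ᶜ) = {}
5 ∈ (Aᶜ ∩ A) △ (A \ (B ∩ C)) but 5 ∉ (Aᶜ ∩ A) \ (A ∩ (B ∩ C)ᶜ), so they differ.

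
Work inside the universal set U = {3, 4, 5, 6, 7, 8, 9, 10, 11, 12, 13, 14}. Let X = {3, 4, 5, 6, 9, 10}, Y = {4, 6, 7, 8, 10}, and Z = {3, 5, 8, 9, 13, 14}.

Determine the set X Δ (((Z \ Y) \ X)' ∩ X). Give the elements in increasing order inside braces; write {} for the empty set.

Z \ Y = {3, 5, 9, 13, 14}
(Z \ Y) \ X = {13, 14}
((Z \ Y) \ X)' = {3, 4, 5, 6, 7, 8, 9, 10, 11, 12}
((Z \ Y) \ X)' ∩ X = {3, 4, 5, 6, 9, 10}
X Δ (((Z \ Y) \ X)' ∩ X) = {}

{}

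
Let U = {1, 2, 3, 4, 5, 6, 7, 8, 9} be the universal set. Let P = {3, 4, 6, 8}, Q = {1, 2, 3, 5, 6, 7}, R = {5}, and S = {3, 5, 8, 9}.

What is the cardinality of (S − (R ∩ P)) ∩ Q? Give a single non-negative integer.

2

R ∩ P = {}
S − (R ∩ P) = {3, 5, 8, 9}
(S − (R ∩ P)) ∩ Q = {3, 5}
|(S − (R ∩ P)) ∩ Q| = 2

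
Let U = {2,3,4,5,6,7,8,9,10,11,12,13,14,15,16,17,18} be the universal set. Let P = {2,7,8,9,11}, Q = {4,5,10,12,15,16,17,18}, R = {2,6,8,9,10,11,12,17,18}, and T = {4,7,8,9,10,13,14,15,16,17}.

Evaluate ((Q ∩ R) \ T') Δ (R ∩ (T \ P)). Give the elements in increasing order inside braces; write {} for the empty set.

{}

Q ∩ R = {10,12,17,18}
T' = {2,3,5,6,11,12,18}
(Q ∩ R) \ T' = {10,17}
T \ P = {4,10,13,14,15,16,17}
R ∩ (T \ P) = {10,17}
((Q ∩ R) \ T') Δ (R ∩ (T \ P)) = {}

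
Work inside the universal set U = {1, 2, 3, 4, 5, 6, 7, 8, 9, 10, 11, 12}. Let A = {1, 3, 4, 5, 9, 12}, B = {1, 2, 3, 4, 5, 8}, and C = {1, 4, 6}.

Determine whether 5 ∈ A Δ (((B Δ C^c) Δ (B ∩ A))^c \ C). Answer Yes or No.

Yes

5 ∉ C, so 5 ∈ C^c
5 ∈ B and 5 ∈ C^c, so 5 ∉ B Δ C^c
5 ∈ B and 5 ∈ A, so 5 ∈ B ∩ A
5 ∉ (B Δ C^c) and 5 ∈ (B ∩ A), so 5 ∈ (B Δ C^c) Δ (B ∩ A)
5 ∉ ((B Δ C^c) Δ (B ∩ A))^c since 5 ∈ ((B Δ C^c) Δ (B ∩ A))
5 ∉ ((B Δ C^c) Δ (B ∩ A))^c and 5 ∉ C, so 5 ∉ ((B Δ C^c) Δ (B ∩ A))^c \ C
5 ∈ A and 5 ∉ (((B Δ C^c) Δ (B ∩ A))^c \ C), so 5 ∈ A Δ (((B Δ C^c) Δ (B ∩ A))^c \ C)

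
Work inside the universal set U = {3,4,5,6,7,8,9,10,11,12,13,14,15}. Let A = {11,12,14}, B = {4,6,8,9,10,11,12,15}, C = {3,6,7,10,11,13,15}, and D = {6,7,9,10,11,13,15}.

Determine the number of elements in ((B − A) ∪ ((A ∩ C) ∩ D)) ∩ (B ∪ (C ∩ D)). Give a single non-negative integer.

7

B − A = {4,6,8,9,10,15}
A ∩ C = {11}
(A ∩ C) ∩ D = {11}
(B − A) ∪ ((A ∩ C) ∩ D) = {4,6,8,9,10,11,15}
C ∩ D = {6,7,10,11,13,15}
B ∪ (C ∩ D) = {4,6,7,8,9,10,11,12,13,15}
((B − A) ∪ ((A ∩ C) ∩ D)) ∩ (B ∪ (C ∩ D)) = {4,6,8,9,10,11,15}
|((B − A) ∪ ((A ∩ C) ∩ D)) ∩ (B ∪ (C ∩ D))| = 7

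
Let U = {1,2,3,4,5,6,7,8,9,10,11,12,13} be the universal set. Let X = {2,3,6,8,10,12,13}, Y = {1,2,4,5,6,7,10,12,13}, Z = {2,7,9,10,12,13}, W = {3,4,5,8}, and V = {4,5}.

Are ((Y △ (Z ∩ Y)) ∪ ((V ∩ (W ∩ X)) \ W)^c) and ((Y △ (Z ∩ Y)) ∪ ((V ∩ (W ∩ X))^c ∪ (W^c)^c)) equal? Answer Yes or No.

Yes

Z ∩ Y = {2,7,10,12,13}
Y △ (Z ∩ Y) = {1,4,5,6}
W ∩ X = {3,8}
V ∩ (W ∩ X) = {}
(V ∩ (W ∩ X)) \ W = {}
((V ∩ (W ∩ X)) \ W)^c = {1,2,3,4,5,6,7,8,9,10,11,12,13}
(Y △ (Z ∩ Y)) ∪ ((V ∩ (W ∩ X)) \ W)^c = {1,2,3,4,5,6,7,8,9,10,11,12,13}
(V ∩ (W ∩ X))^c = {1,2,3,4,5,6,7,8,9,10,11,12,13}
W^c = {1,2,6,7,9,10,11,12,13}
(W^c)^c = {3,4,5,8}
(V ∩ (W ∩ X))^c ∪ (W^c)^c = {1,2,3,4,5,6,7,8,9,10,11,12,13}
(Y △ (Z ∩ Y)) ∪ ((V ∩ (W ∩ X))^c ∪ (W^c)^c) = {1,2,3,4,5,6,7,8,9,10,11,12,13}
Both equal {1,2,3,4,5,6,7,8,9,10,11,12,13}, so (Y △ (Z ∩ Y)) ∪ ((V ∩ (W ∩ X)) \ W)^c = (Y △ (Z ∩ Y)) ∪ ((V ∩ (W ∩ X))^c ∪ (W^c)^c).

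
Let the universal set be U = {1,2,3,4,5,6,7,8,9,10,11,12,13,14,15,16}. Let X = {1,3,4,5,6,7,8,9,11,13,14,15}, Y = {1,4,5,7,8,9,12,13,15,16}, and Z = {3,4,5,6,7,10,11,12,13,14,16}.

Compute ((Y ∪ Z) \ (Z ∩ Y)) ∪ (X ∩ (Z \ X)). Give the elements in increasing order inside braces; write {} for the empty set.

{1,3,6,8,9,10,11,14,15}

Y ∪ Z = {1,3,4,5,6,7,8,9,10,11,12,13,14,15,16}
Z ∩ Y = {4,5,7,12,13,16}
(Y ∪ Z) \ (Z ∩ Y) = {1,3,6,8,9,10,11,14,15}
Z \ X = {10,12,16}
X ∩ (Z \ X) = {}
((Y ∪ Z) \ (Z ∩ Y)) ∪ (X ∩ (Z \ X)) = {1,3,6,8,9,10,11,14,15}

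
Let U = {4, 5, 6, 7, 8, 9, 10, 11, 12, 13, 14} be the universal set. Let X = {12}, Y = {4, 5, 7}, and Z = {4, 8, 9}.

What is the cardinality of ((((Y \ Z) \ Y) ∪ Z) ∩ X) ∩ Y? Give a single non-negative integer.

0

Y \ Z = {5, 7}
(Y \ Z) \ Y = {}
((Y \ Z) \ Y) ∪ Z = {4, 8, 9}
(((Y \ Z) \ Y) ∪ Z) ∩ X = {}
((((Y \ Z) \ Y) ∪ Z) ∩ X) ∩ Y = {}
|((((Y \ Z) \ Y) ∪ Z) ∩ X) ∩ Y| = 0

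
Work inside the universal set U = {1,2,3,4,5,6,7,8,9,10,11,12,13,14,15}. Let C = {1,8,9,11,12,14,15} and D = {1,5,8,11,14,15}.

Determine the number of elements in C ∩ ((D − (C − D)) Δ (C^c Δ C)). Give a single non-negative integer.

2

C − D = {9,12}
D − (C − D) = {1,5,8,11,14,15}
C^c = {2,3,4,5,6,7,10,13}
C^c Δ C = {1,2,3,4,5,6,7,8,9,10,11,12,13,14,15}
(D − (C − D)) Δ (C^c Δ C) = {2,3,4,6,7,9,10,12,13}
C ∩ ((D − (C − D)) Δ (C^c Δ C)) = {9,12}
|C ∩ ((D − (C − D)) Δ (C^c Δ C))| = 2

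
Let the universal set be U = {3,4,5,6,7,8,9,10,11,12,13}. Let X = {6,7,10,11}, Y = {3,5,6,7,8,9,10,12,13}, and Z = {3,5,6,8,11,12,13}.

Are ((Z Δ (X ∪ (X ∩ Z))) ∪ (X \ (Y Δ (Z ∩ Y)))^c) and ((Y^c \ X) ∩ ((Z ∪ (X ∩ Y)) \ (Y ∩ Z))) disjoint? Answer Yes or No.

X ∩ Z = {6,11}
X ∪ (X ∩ Z) = {6,7,10,11}
Z Δ (X ∪ (X ∩ Z)) = {3,5,7,8,10,12,13}
Z ∩ Y = {3,5,6,8,12,13}
Y Δ (Z ∩ Y) = {7,9,10}
X \ (Y Δ (Z ∩ Y)) = {6,11}
(X \ (Y Δ (Z ∩ Y)))^c = {3,4,5,7,8,9,10,12,13}
(Z Δ (X ∪ (X ∩ Z))) ∪ (X \ (Y Δ (Z ∩ Y)))^c = {3,4,5,7,8,9,10,12,13}
Y^c = {4,11}
Y^c \ X = {4}
X ∩ Y = {6,7,10}
Z ∪ (X ∩ Y) = {3,5,6,7,8,10,11,12,13}
Y ∩ Z = {3,5,6,8,12,13}
(Z ∪ (X ∩ Y)) \ (Y ∩ Z) = {7,10,11}
(Y^c \ X) ∩ ((Z ∪ (X ∩ Y)) \ (Y ∩ Z)) = {}
{3,4,5,7,8,9,10,12,13} and {} share no elements.

Yes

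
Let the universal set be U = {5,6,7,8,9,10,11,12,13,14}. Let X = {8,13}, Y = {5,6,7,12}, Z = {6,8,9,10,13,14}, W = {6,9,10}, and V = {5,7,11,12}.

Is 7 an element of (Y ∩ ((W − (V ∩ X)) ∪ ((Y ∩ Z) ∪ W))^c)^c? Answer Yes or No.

7 ∈ V and 7 ∉ X, so 7 ∉ V ∩ X
7 ∉ W and 7 ∉ (V ∩ X), so 7 ∉ W − (V ∩ X)
7 ∈ Y and 7 ∉ Z, so 7 ∉ Y ∩ Z
7 ∉ (Y ∩ Z) and 7 ∉ W, so 7 ∉ (Y ∩ Z) ∪ W
7 ∉ (W − (V ∩ X)) and 7 ∉ ((Y ∩ Z) ∪ W), so 7 ∉ (W − (V ∩ X)) ∪ ((Y ∩ Z) ∪ W)
7 ∈ ((W − (V ∩ X)) ∪ ((Y ∩ Z) ∪ W))^c since 7 ∉ ((W − (V ∩ X)) ∪ ((Y ∩ Z) ∪ W))
7 ∈ Y and 7 ∈ ((W − (V ∩ X)) ∪ ((Y ∩ Z) ∪ W))^c, so 7 ∈ Y ∩ ((W − (V ∩ X)) ∪ ((Y ∩ Z) ∪ W))^c
7 ∉ (Y ∩ ((W − (V ∩ X)) ∪ ((Y ∩ Z) ∪ W))^c)^c since 7 ∈ (Y ∩ ((W − (V ∩ X)) ∪ ((Y ∩ Z) ∪ W))^c)

No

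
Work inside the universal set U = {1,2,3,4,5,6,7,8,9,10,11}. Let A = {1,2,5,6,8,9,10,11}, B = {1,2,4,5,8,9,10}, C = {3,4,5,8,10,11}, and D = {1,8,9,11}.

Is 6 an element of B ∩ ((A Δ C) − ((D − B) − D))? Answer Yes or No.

6 ∈ A and 6 ∉ C, so 6 ∈ A Δ C
6 ∉ D and 6 ∉ B, so 6 ∉ D − B
6 ∉ (D − B) and 6 ∉ D, so 6 ∉ (D − B) − D
6 ∈ (A Δ C) and 6 ∉ ((D − B) − D), so 6 ∈ (A Δ C) − ((D − B) − D)
6 ∉ B and 6 ∈ ((A Δ C) − ((D − B) − D)), so 6 ∉ B ∩ ((A Δ C) − ((D − B) − D))

No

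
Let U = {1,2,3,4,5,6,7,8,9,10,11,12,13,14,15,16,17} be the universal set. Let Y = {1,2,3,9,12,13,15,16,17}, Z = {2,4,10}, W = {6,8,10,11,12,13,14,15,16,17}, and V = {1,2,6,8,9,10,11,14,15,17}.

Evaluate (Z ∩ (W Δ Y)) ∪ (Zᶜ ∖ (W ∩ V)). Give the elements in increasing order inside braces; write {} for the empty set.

{1,2,3,5,7,9,10,12,13,16}

W Δ Y = {1,2,3,6,8,9,10,11,14}
Z ∩ (W Δ Y) = {2,10}
Zᶜ = {1,3,5,6,7,8,9,11,12,13,14,15,16,17}
W ∩ V = {6,8,10,11,14,15,17}
Zᶜ ∖ (W ∩ V) = {1,3,5,7,9,12,13,16}
(Z ∩ (W Δ Y)) ∪ (Zᶜ ∖ (W ∩ V)) = {1,2,3,5,7,9,10,12,13,16}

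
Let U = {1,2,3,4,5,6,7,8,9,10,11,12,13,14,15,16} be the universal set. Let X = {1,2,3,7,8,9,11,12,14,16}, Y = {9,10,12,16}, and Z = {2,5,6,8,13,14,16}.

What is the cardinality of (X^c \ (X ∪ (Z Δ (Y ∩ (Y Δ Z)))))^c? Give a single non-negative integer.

X^c = {4,5,6,10,13,15}
Y Δ Z = {2,5,6,8,9,10,12,13,14}
Y ∩ (Y Δ Z) = {9,10,12}
Z Δ (Y ∩ (Y Δ Z)) = {2,5,6,8,9,10,12,13,14,16}
X ∪ (Z Δ (Y ∩ (Y Δ Z))) = {1,2,3,5,6,7,8,9,10,11,12,13,14,16}
X^c \ (X ∪ (Z Δ (Y ∩ (Y Δ Z)))) = {4,15}
(X^c \ (X ∪ (Z Δ (Y ∩ (Y Δ Z)))))^c = {1,2,3,5,6,7,8,9,10,11,12,13,14,16}
|(X^c \ (X ∪ (Z Δ (Y ∩ (Y Δ Z)))))^c| = 14

14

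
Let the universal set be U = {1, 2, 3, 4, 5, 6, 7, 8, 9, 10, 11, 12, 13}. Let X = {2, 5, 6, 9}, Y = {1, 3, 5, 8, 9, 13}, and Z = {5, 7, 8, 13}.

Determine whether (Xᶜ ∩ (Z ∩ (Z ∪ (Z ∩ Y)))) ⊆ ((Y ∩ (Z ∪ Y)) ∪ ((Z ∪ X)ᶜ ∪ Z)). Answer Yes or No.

Xᶜ = {1, 3, 4, 7, 8, 10, 11, 12, 13}
Z ∩ Y = {5, 8, 13}
Z ∪ (Z ∩ Y) = {5, 7, 8, 13}
Z ∩ (Z ∪ (Z ∩ Y)) = {5, 7, 8, 13}
Xᶜ ∩ (Z ∩ (Z ∪ (Z ∩ Y))) = {7, 8, 13}
Z ∪ Y = {1, 3, 5, 7, 8, 9, 13}
Y ∩ (Z ∪ Y) = {1, 3, 5, 8, 9, 13}
Z ∪ X = {2, 5, 6, 7, 8, 9, 13}
(Z ∪ X)ᶜ = {1, 3, 4, 10, 11, 12}
(Z ∪ X)ᶜ ∪ Z = {1, 3, 4, 5, 7, 8, 10, 11, 12, 13}
(Y ∩ (Z ∪ Y)) ∪ ((Z ∪ X)ᶜ ∪ Z) = {1, 3, 4, 5, 7, 8, 9, 10, 11, 12, 13}
Every element of {7, 8, 13} is in {1, 3, 4, 5, 7, 8, 9, 10, 11, 12, 13}, so Xᶜ ∩ (Z ∩ (Z ∪ (Z ∩ Y))) ⊆ (Y ∩ (Z ∪ Y)) ∪ ((Z ∪ X)ᶜ ∪ Z).

Yes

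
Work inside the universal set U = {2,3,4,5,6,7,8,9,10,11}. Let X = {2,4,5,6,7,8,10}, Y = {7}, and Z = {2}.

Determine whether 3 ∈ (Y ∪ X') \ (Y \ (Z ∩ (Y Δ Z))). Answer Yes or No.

3 ∉ X, so 3 ∈ X'
3 ∉ Y and 3 ∈ X', so 3 ∈ Y ∪ X'
3 ∉ Y and 3 ∉ Z, so 3 ∉ Y Δ Z
3 ∉ Z and 3 ∉ (Y Δ Z), so 3 ∉ Z ∩ (Y Δ Z)
3 ∉ Y and 3 ∉ (Z ∩ (Y Δ Z)), so 3 ∉ Y \ (Z ∩ (Y Δ Z))
3 ∈ (Y ∪ X') and 3 ∉ (Y \ (Z ∩ (Y Δ Z))), so 3 ∈ (Y ∪ X') \ (Y \ (Z ∩ (Y Δ Z)))

Yes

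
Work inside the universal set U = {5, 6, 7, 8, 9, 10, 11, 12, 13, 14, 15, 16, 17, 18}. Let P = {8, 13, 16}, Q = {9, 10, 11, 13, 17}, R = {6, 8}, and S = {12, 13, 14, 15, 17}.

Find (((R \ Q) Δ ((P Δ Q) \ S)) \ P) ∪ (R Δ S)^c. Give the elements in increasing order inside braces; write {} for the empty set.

{5, 6, 7, 9, 10, 11, 16, 18}

R \ Q = {6, 8}
P Δ Q = {8, 9, 10, 11, 16, 17}
(P Δ Q) \ S = {8, 9, 10, 11, 16}
(R \ Q) Δ ((P Δ Q) \ S) = {6, 9, 10, 11, 16}
((R \ Q) Δ ((P Δ Q) \ S)) \ P = {6, 9, 10, 11}
R Δ S = {6, 8, 12, 13, 14, 15, 17}
(R Δ S)^c = {5, 7, 9, 10, 11, 16, 18}
(((R \ Q) Δ ((P Δ Q) \ S)) \ P) ∪ (R Δ S)^c = {5, 6, 7, 9, 10, 11, 16, 18}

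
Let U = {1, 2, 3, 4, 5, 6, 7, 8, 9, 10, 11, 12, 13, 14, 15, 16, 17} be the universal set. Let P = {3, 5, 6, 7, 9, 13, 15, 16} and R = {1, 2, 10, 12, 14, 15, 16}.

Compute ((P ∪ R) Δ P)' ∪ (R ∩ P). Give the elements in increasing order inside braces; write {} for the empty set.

{3, 4, 5, 6, 7, 8, 9, 11, 13, 15, 16, 17}

P ∪ R = {1, 2, 3, 5, 6, 7, 9, 10, 12, 13, 14, 15, 16}
(P ∪ R) Δ P = {1, 2, 10, 12, 14}
((P ∪ R) Δ P)' = {3, 4, 5, 6, 7, 8, 9, 11, 13, 15, 16, 17}
R ∩ P = {15, 16}
((P ∪ R) Δ P)' ∪ (R ∩ P) = {3, 4, 5, 6, 7, 8, 9, 11, 13, 15, 16, 17}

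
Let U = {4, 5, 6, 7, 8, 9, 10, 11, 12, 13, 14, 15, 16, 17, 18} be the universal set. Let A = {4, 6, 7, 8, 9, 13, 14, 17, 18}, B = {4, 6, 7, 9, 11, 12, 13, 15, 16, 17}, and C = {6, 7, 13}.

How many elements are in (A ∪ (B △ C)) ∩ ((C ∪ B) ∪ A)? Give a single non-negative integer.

13

B △ C = {4, 9, 11, 12, 15, 16, 17}
A ∪ (B △ C) = {4, 6, 7, 8, 9, 11, 12, 13, 14, 15, 16, 17, 18}
C ∪ B = {4, 6, 7, 9, 11, 12, 13, 15, 16, 17}
(C ∪ B) ∪ A = {4, 6, 7, 8, 9, 11, 12, 13, 14, 15, 16, 17, 18}
(A ∪ (B △ C)) ∩ ((C ∪ B) ∪ A) = {4, 6, 7, 8, 9, 11, 12, 13, 14, 15, 16, 17, 18}
|(A ∪ (B △ C)) ∩ ((C ∪ B) ∪ A)| = 13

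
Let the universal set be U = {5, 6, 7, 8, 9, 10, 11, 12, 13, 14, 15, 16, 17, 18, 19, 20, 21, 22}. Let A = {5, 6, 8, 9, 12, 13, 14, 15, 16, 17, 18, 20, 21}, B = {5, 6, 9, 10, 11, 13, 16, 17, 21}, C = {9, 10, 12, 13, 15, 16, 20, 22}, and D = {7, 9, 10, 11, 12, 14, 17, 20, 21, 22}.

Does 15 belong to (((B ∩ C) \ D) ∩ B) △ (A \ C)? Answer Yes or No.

No

15 ∉ B and 15 ∈ C, so 15 ∉ B ∩ C
15 ∉ (B ∩ C) and 15 ∉ D, so 15 ∉ (B ∩ C) \ D
15 ∉ ((B ∩ C) \ D) and 15 ∉ B, so 15 ∉ ((B ∩ C) \ D) ∩ B
15 ∈ A and 15 ∈ C, so 15 ∉ A \ C
15 ∉ (((B ∩ C) \ D) ∩ B) and 15 ∉ (A \ C), so 15 ∉ (((B ∩ C) \ D) ∩ B) △ (A \ C)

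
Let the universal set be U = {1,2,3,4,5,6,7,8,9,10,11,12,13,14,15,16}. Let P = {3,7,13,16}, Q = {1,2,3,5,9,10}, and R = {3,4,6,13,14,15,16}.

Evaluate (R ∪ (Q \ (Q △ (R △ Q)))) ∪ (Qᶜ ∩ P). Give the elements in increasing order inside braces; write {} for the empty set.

{1,2,3,4,5,6,7,9,10,13,14,15,16}

R △ Q = {1,2,4,5,6,9,10,13,14,15,16}
Q △ (R △ Q) = {3,4,6,13,14,15,16}
Q \ (Q △ (R △ Q)) = {1,2,5,9,10}
R ∪ (Q \ (Q △ (R △ Q))) = {1,2,3,4,5,6,9,10,13,14,15,16}
Qᶜ = {4,6,7,8,11,12,13,14,15,16}
Qᶜ ∩ P = {7,13,16}
(R ∪ (Q \ (Q △ (R △ Q)))) ∪ (Qᶜ ∩ P) = {1,2,3,4,5,6,7,9,10,13,14,15,16}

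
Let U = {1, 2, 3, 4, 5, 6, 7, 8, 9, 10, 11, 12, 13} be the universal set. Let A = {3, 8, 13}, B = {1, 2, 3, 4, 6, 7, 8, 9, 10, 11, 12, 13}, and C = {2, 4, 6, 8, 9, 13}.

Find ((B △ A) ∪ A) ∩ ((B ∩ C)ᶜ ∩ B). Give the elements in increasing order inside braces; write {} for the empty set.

B △ A = {1, 2, 4, 6, 7, 9, 10, 11, 12}
(B △ A) ∪ A = {1, 2, 3, 4, 6, 7, 8, 9, 10, 11, 12, 13}
B ∩ C = {2, 4, 6, 8, 9, 13}
(B ∩ C)ᶜ = {1, 3, 5, 7, 10, 11, 12}
(B ∩ C)ᶜ ∩ B = {1, 3, 7, 10, 11, 12}
((B △ A) ∪ A) ∩ ((B ∩ C)ᶜ ∩ B) = {1, 3, 7, 10, 11, 12}

{1, 3, 7, 10, 11, 12}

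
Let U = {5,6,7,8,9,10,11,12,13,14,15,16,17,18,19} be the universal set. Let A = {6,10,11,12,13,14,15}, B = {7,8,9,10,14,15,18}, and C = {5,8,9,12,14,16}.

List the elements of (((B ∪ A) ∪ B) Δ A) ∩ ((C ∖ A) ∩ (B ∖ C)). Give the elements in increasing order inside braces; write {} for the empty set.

B ∪ A = {6,7,8,9,10,11,12,13,14,15,18}
(B ∪ A) ∪ B = {6,7,8,9,10,11,12,13,14,15,18}
((B ∪ A) ∪ B) Δ A = {7,8,9,18}
C ∖ A = {5,8,9,16}
B ∖ C = {7,10,15,18}
(C ∖ A) ∩ (B ∖ C) = {}
(((B ∪ A) ∪ B) Δ A) ∩ ((C ∖ A) ∩ (B ∖ C)) = {}

{}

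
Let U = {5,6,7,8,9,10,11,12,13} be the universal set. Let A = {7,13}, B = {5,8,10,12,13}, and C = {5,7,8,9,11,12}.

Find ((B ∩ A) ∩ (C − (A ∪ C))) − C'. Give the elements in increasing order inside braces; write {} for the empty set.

B ∩ A = {13}
A ∪ C = {5,7,8,9,11,12,13}
C − (A ∪ C) = {}
(B ∩ A) ∩ (C − (A ∪ C)) = {}
C' = {6,10,13}
((B ∩ A) ∩ (C − (A ∪ C))) − C' = {}

{}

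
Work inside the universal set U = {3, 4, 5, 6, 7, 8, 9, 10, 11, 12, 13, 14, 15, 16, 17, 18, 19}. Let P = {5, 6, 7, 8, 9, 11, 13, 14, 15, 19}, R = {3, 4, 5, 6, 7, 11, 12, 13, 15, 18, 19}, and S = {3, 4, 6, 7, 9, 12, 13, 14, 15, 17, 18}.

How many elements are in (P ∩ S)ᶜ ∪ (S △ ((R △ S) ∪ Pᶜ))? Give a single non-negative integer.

15

P ∩ S = {6, 7, 9, 13, 14, 15}
(P ∩ S)ᶜ = {3, 4, 5, 8, 10, 11, 12, 16, 17, 18, 19}
R △ S = {5, 9, 11, 14, 17, 19}
Pᶜ = {3, 4, 10, 12, 16, 17, 18}
(R △ S) ∪ Pᶜ = {3, 4, 5, 9, 10, 11, 12, 14, 16, 17, 18, 19}
S △ ((R △ S) ∪ Pᶜ) = {5, 6, 7, 10, 11, 13, 15, 16, 19}
(P ∩ S)ᶜ ∪ (S △ ((R △ S) ∪ Pᶜ)) = {3, 4, 5, 6, 7, 8, 10, 11, 12, 13, 15, 16, 17, 18, 19}
|(P ∩ S)ᶜ ∪ (S △ ((R △ S) ∪ Pᶜ))| = 15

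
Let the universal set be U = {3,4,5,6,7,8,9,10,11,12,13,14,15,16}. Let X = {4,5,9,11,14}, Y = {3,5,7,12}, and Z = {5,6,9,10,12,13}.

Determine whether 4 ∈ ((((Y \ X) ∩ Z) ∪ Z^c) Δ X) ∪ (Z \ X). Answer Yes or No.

4 ∉ Y and 4 ∈ X, so 4 ∉ Y \ X
4 ∉ (Y \ X) and 4 ∉ Z, so 4 ∉ (Y \ X) ∩ Z
4 ∉ Z, so 4 ∈ Z^c
4 ∉ ((Y \ X) ∩ Z) and 4 ∈ Z^c, so 4 ∈ ((Y \ X) ∩ Z) ∪ Z^c
4 ∈ (((Y \ X) ∩ Z) ∪ Z^c) and 4 ∈ X, so 4 ∉ (((Y \ X) ∩ Z) ∪ Z^c) Δ X
4 ∉ Z and 4 ∈ X, so 4 ∉ Z \ X
4 ∉ ((((Y \ X) ∩ Z) ∪ Z^c) Δ X) and 4 ∉ (Z \ X), so 4 ∉ ((((Y \ X) ∩ Z) ∪ Z^c) Δ X) ∪ (Z \ X)

No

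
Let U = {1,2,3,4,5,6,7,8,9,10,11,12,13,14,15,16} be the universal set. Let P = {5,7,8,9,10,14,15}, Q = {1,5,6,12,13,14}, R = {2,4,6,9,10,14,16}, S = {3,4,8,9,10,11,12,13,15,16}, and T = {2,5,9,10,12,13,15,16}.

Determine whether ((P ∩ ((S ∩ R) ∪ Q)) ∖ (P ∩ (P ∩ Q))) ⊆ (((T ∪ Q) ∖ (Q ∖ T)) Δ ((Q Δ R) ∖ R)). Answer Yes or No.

Yes

S ∩ R = {4,9,10,16}
(S ∩ R) ∪ Q = {1,4,5,6,9,10,12,13,14,16}
P ∩ ((S ∩ R) ∪ Q) = {5,9,10,14}
P ∩ Q = {5,14}
P ∩ (P ∩ Q) = {5,14}
(P ∩ ((S ∩ R) ∪ Q)) ∖ (P ∩ (P ∩ Q)) = {9,10}
T ∪ Q = {1,2,5,6,9,10,12,13,14,15,16}
Q ∖ T = {1,6,14}
(T ∪ Q) ∖ (Q ∖ T) = {2,5,9,10,12,13,15,16}
Q Δ R = {1,2,4,5,9,10,12,13,16}
(Q Δ R) ∖ R = {1,5,12,13}
((T ∪ Q) ∖ (Q ∖ T)) Δ ((Q Δ R) ∖ R) = {1,2,9,10,15,16}
Every element of {9,10} is in {1,2,9,10,15,16}, so (P ∩ ((S ∩ R) ∪ Q)) ∖ (P ∩ (P ∩ Q)) ⊆ ((T ∪ Q) ∖ (Q ∖ T)) Δ ((Q Δ R) ∖ R).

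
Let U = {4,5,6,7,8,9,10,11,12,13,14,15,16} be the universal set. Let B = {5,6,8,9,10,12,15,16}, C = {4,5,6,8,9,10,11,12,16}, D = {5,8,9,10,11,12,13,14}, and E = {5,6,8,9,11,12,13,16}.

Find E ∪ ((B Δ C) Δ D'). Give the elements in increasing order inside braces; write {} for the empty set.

{5,6,7,8,9,11,12,13,16}

B Δ C = {4,11,15}
D' = {4,6,7,15,16}
(B Δ C) Δ D' = {6,7,11,16}
E ∪ ((B Δ C) Δ D') = {5,6,7,8,9,11,12,13,16}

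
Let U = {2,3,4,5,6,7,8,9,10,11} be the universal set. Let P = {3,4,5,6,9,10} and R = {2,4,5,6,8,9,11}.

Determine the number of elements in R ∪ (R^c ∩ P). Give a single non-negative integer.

9

R^c = {3,7,10}
R^c ∩ P = {3,10}
R ∪ (R^c ∩ P) = {2,3,4,5,6,8,9,10,11}
|R ∪ (R^c ∩ P)| = 9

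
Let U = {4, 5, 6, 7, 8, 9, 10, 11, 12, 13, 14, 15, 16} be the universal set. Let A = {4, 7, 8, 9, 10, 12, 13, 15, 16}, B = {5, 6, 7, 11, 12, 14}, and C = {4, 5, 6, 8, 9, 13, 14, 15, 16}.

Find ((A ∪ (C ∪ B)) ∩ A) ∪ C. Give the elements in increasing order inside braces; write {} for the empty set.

{4, 5, 6, 7, 8, 9, 10, 12, 13, 14, 15, 16}

C ∪ B = {4, 5, 6, 7, 8, 9, 11, 12, 13, 14, 15, 16}
A ∪ (C ∪ B) = {4, 5, 6, 7, 8, 9, 10, 11, 12, 13, 14, 15, 16}
(A ∪ (C ∪ B)) ∩ A = {4, 7, 8, 9, 10, 12, 13, 15, 16}
((A ∪ (C ∪ B)) ∩ A) ∪ C = {4, 5, 6, 7, 8, 9, 10, 12, 13, 14, 15, 16}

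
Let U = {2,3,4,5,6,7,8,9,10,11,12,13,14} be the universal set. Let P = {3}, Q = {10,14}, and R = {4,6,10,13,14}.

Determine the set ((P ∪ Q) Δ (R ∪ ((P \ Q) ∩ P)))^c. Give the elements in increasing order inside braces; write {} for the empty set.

{2,3,5,7,8,9,10,11,12,14}

P ∪ Q = {3,10,14}
P \ Q = {3}
(P \ Q) ∩ P = {3}
R ∪ ((P \ Q) ∩ P) = {3,4,6,10,13,14}
(P ∪ Q) Δ (R ∪ ((P \ Q) ∩ P)) = {4,6,13}
((P ∪ Q) Δ (R ∪ ((P \ Q) ∩ P)))^c = {2,3,5,7,8,9,10,11,12,14}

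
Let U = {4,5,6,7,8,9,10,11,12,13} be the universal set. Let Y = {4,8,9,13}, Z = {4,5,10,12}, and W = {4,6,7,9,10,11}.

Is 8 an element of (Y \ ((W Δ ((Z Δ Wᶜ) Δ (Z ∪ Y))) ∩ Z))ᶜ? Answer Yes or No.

No

8 ∉ W, so 8 ∈ Wᶜ
8 ∉ Z and 8 ∈ Wᶜ, so 8 ∈ Z Δ Wᶜ
8 ∉ Z and 8 ∈ Y, so 8 ∈ Z ∪ Y
8 ∈ (Z Δ Wᶜ) and 8 ∈ (Z ∪ Y), so 8 ∉ (Z Δ Wᶜ) Δ (Z ∪ Y)
8 ∉ W and 8 ∉ ((Z Δ Wᶜ) Δ (Z ∪ Y)), so 8 ∉ W Δ ((Z Δ Wᶜ) Δ (Z ∪ Y))
8 ∉ (W Δ ((Z Δ Wᶜ) Δ (Z ∪ Y))) and 8 ∉ Z, so 8 ∉ (W Δ ((Z Δ Wᶜ) Δ (Z ∪ Y))) ∩ Z
8 ∈ Y and 8 ∉ ((W Δ ((Z Δ Wᶜ) Δ (Z ∪ Y))) ∩ Z), so 8 ∈ Y \ ((W Δ ((Z Δ Wᶜ) Δ (Z ∪ Y))) ∩ Z)
8 ∉ (Y \ ((W Δ ((Z Δ Wᶜ) Δ (Z ∪ Y))) ∩ Z))ᶜ since 8 ∈ (Y \ ((W Δ ((Z Δ Wᶜ) Δ (Z ∪ Y))) ∩ Z))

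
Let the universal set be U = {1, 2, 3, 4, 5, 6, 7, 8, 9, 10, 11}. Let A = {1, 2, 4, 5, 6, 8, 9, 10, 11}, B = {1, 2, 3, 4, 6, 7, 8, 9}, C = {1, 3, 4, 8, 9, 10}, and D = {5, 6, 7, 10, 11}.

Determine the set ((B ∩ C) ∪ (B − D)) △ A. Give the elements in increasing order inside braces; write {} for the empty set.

{3, 5, 6, 10, 11}

B ∩ C = {1, 3, 4, 8, 9}
B − D = {1, 2, 3, 4, 8, 9}
(B ∩ C) ∪ (B − D) = {1, 2, 3, 4, 8, 9}
((B ∩ C) ∪ (B − D)) △ A = {3, 5, 6, 10, 11}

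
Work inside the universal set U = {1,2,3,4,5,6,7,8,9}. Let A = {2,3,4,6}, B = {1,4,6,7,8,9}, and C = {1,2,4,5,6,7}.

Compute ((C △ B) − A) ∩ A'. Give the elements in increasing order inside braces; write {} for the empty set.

C △ B = {2,5,8,9}
(C △ B) − A = {5,8,9}
A' = {1,5,7,8,9}
((C △ B) − A) ∩ A' = {5,8,9}

{5,8,9}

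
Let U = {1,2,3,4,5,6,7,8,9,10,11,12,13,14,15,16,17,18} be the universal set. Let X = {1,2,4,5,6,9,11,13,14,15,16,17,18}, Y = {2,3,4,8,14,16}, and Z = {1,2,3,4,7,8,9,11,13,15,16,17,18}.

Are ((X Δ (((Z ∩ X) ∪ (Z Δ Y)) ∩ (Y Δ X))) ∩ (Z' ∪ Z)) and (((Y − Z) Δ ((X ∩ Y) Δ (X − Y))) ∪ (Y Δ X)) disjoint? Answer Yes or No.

No

Z ∩ X = {1,2,4,9,11,13,15,16,17,18}
Z Δ Y = {1,7,9,11,13,14,15,17,18}
(Z ∩ X) ∪ (Z Δ Y) = {1,2,4,7,9,11,13,14,15,16,17,18}
Y Δ X = {1,3,5,6,8,9,11,13,15,17,18}
((Z ∩ X) ∪ (Z Δ Y)) ∩ (Y Δ X) = {1,9,11,13,15,17,18}
X Δ (((Z ∩ X) ∪ (Z Δ Y)) ∩ (Y Δ X)) = {2,4,5,6,14,16}
Z' = {5,6,10,12,14}
Z' ∪ Z = {1,2,3,4,5,6,7,8,9,10,11,12,13,14,15,16,17,18}
(X Δ (((Z ∩ X) ∪ (Z Δ Y)) ∩ (Y Δ X))) ∩ (Z' ∪ Z) = {2,4,5,6,14,16}
Y − Z = {14}
X ∩ Y = {2,4,14,16}
X − Y = {1,5,6,9,11,13,15,17,18}
(X ∩ Y) Δ (X − Y) = {1,2,4,5,6,9,11,13,14,15,16,17,18}
(Y − Z) Δ ((X ∩ Y) Δ (X − Y)) = {1,2,4,5,6,9,11,13,15,16,17,18}
((Y − Z) Δ ((X ∩ Y) Δ (X − Y))) ∪ (Y Δ X) = {1,2,3,4,5,6,8,9,11,13,15,16,17,18}
2 lies in both, so they are not disjoint.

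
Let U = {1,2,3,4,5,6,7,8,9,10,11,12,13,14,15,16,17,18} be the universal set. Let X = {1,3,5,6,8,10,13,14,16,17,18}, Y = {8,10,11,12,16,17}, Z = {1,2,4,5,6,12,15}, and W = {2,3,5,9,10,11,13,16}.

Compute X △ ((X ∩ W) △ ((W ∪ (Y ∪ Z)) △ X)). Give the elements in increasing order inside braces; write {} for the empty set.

X ∩ W = {3,5,10,13,16}
Y ∪ Z = {1,2,4,5,6,8,10,11,12,15,16,17}
W ∪ (Y ∪ Z) = {1,2,3,4,5,6,8,9,10,11,12,13,15,16,17}
(W ∪ (Y ∪ Z)) △ X = {2,4,9,11,12,14,15,18}
(X ∩ W) △ ((W ∪ (Y ∪ Z)) △ X) = {2,3,4,5,9,10,11,12,13,14,15,16,18}
X △ ((X ∩ W) △ ((W ∪ (Y ∪ Z)) △ X)) = {1,2,4,6,8,9,11,12,15,17}

{1,2,4,6,8,9,11,12,15,17}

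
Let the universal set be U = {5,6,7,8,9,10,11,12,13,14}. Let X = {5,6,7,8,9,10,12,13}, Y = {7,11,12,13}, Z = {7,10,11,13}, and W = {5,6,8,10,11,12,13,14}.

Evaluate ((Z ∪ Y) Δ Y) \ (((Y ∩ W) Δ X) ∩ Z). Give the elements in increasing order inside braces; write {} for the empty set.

{}

Z ∪ Y = {7,10,11,12,13}
(Z ∪ Y) Δ Y = {10}
Y ∩ W = {11,12,13}
(Y ∩ W) Δ X = {5,6,7,8,9,10,11}
((Y ∩ W) Δ X) ∩ Z = {7,10,11}
((Z ∪ Y) Δ Y) \ (((Y ∩ W) Δ X) ∩ Z) = {}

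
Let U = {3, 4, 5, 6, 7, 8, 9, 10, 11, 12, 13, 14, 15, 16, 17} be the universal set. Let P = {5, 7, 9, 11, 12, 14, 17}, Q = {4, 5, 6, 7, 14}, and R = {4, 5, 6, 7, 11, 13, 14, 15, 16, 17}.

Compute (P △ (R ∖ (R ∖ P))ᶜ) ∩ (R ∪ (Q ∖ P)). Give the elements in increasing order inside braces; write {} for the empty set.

R ∖ P = {4, 6, 13, 15, 16}
R ∖ (R ∖ P) = {5, 7, 11, 14, 17}
(R ∖ (R ∖ P))ᶜ = {3, 4, 6, 8, 9, 10, 12, 13, 15, 16}
P △ (R ∖ (R ∖ P))ᶜ = {3, 4, 5, 6, 7, 8, 10, 11, 13, 14, 15, 16, 17}
Q ∖ P = {4, 6}
R ∪ (Q ∖ P) = {4, 5, 6, 7, 11, 13, 14, 15, 16, 17}
(P △ (R ∖ (R ∖ P))ᶜ) ∩ (R ∪ (Q ∖ P)) = {4, 5, 6, 7, 11, 13, 14, 15, 16, 17}

{4, 5, 6, 7, 11, 13, 14, 15, 16, 17}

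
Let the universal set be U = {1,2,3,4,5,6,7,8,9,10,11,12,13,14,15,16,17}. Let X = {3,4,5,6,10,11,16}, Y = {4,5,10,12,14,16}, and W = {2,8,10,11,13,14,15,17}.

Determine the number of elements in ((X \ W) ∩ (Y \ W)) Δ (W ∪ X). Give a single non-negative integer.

10

X \ W = {3,4,5,6,16}
Y \ W = {4,5,12,16}
(X \ W) ∩ (Y \ W) = {4,5,16}
W ∪ X = {2,3,4,5,6,8,10,11,13,14,15,16,17}
((X \ W) ∩ (Y \ W)) Δ (W ∪ X) = {2,3,6,8,10,11,13,14,15,17}
|((X \ W) ∩ (Y \ W)) Δ (W ∪ X)| = 10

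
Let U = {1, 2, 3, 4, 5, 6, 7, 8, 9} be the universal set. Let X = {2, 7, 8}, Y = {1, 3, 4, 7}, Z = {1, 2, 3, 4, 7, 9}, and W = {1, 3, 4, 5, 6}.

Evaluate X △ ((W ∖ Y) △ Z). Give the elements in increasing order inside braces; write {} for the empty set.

{1, 3, 4, 5, 6, 8, 9}

W ∖ Y = {5, 6}
(W ∖ Y) △ Z = {1, 2, 3, 4, 5, 6, 7, 9}
X △ ((W ∖ Y) △ Z) = {1, 3, 4, 5, 6, 8, 9}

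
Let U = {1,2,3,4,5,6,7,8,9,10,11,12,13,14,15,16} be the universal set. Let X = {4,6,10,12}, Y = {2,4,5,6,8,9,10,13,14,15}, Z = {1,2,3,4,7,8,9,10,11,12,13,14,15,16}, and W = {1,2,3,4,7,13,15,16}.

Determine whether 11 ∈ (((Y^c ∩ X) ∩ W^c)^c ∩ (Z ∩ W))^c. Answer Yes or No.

Yes

11 ∉ Y, so 11 ∈ Y^c
11 ∈ Y^c and 11 ∉ X, so 11 ∉ Y^c ∩ X
11 ∉ W, so 11 ∈ W^c
11 ∉ (Y^c ∩ X) and 11 ∈ W^c, so 11 ∉ (Y^c ∩ X) ∩ W^c
11 ∈ ((Y^c ∩ X) ∩ W^c)^c since 11 ∉ ((Y^c ∩ X) ∩ W^c)
11 ∈ Z and 11 ∉ W, so 11 ∉ Z ∩ W
11 ∈ ((Y^c ∩ X) ∩ W^c)^c and 11 ∉ (Z ∩ W), so 11 ∉ ((Y^c ∩ X) ∩ W^c)^c ∩ (Z ∩ W)
11 ∈ (((Y^c ∩ X) ∩ W^c)^c ∩ (Z ∩ W))^c since 11 ∉ (((Y^c ∩ X) ∩ W^c)^c ∩ (Z ∩ W))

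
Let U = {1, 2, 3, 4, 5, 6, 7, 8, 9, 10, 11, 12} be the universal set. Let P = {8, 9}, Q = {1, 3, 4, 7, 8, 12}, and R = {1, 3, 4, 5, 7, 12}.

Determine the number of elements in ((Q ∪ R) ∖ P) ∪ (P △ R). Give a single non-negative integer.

Q ∪ R = {1, 3, 4, 5, 7, 8, 12}
(Q ∪ R) ∖ P = {1, 3, 4, 5, 7, 12}
P △ R = {1, 3, 4, 5, 7, 8, 9, 12}
((Q ∪ R) ∖ P) ∪ (P △ R) = {1, 3, 4, 5, 7, 8, 9, 12}
|((Q ∪ R) ∖ P) ∪ (P △ R)| = 8

8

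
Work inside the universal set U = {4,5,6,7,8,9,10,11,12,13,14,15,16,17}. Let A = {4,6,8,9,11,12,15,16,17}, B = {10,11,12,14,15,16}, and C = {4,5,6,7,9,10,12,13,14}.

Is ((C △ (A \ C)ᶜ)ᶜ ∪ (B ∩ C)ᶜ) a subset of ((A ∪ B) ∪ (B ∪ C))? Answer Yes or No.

A \ C = {8,11,15,16,17}
(A \ C)ᶜ = {4,5,6,7,9,10,12,13,14}
C △ (A \ C)ᶜ = {}
(C △ (A \ C)ᶜ)ᶜ = {4,5,6,7,8,9,10,11,12,13,14,15,16,17}
B ∩ C = {10,12,14}
(B ∩ C)ᶜ = {4,5,6,7,8,9,11,13,15,16,17}
(C △ (A \ C)ᶜ)ᶜ ∪ (B ∩ C)ᶜ = {4,5,6,7,8,9,10,11,12,13,14,15,16,17}
A ∪ B = {4,6,8,9,10,11,12,14,15,16,17}
B ∪ C = {4,5,6,7,9,10,11,12,13,14,15,16}
(A ∪ B) ∪ (B ∪ C) = {4,5,6,7,8,9,10,11,12,13,14,15,16,17}
Every element of {4,5,6,7,8,9,10,11,12,13,14,15,16,17} is in {4,5,6,7,8,9,10,11,12,13,14,15,16,17}, so (C △ (A \ C)ᶜ)ᶜ ∪ (B ∩ C)ᶜ ⊆ (A ∪ B) ∪ (B ∪ C).

Yes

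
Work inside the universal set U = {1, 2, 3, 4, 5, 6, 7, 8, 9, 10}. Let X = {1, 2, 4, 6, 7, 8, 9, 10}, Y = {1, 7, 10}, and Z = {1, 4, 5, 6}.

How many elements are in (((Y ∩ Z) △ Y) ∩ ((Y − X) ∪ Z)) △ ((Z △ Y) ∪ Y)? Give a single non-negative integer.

6

Y ∩ Z = {1}
(Y ∩ Z) △ Y = {7, 10}
Y − X = {}
(Y − X) ∪ Z = {1, 4, 5, 6}
((Y ∩ Z) △ Y) ∩ ((Y − X) ∪ Z) = {}
Z △ Y = {4, 5, 6, 7, 10}
(Z △ Y) ∪ Y = {1, 4, 5, 6, 7, 10}
(((Y ∩ Z) △ Y) ∩ ((Y − X) ∪ Z)) △ ((Z △ Y) ∪ Y) = {1, 4, 5, 6, 7, 10}
|(((Y ∩ Z) △ Y) ∩ ((Y − X) ∪ Z)) △ ((Z △ Y) ∪ Y)| = 6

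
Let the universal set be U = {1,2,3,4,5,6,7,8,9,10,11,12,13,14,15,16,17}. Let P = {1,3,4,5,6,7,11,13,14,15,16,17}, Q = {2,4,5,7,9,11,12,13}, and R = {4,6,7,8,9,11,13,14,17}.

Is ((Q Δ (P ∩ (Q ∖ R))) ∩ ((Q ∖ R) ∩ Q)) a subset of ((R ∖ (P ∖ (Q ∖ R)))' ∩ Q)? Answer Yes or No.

Q ∖ R = {2,5,12}
P ∩ (Q ∖ R) = {5}
Q Δ (P ∩ (Q ∖ R)) = {2,4,7,9,11,12,13}
(Q ∖ R) ∩ Q = {2,5,12}
(Q Δ (P ∩ (Q ∖ R))) ∩ ((Q ∖ R) ∩ Q) = {2,12}
P ∖ (Q ∖ R) = {1,3,4,6,7,11,13,14,15,16,17}
R ∖ (P ∖ (Q ∖ R)) = {8,9}
(R ∖ (P ∖ (Q ∖ R)))' = {1,2,3,4,5,6,7,10,11,12,13,14,15,16,17}
(R ∖ (P ∖ (Q ∖ R)))' ∩ Q = {2,4,5,7,11,12,13}
Every element of {2,12} is in {2,4,5,7,11,12,13}, so (Q Δ (P ∩ (Q ∖ R))) ∩ ((Q ∖ R) ∩ Q) ⊆ (R ∖ (P ∖ (Q ∖ R)))' ∩ Q.

Yes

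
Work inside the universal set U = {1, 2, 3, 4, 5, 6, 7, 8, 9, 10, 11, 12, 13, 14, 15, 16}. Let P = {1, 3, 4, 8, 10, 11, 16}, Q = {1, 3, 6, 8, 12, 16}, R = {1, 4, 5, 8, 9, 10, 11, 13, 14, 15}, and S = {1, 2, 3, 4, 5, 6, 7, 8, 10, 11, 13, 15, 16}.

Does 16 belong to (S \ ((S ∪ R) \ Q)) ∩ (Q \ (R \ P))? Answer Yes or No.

Yes

16 ∈ S and 16 ∉ R, so 16 ∈ S ∪ R
16 ∈ (S ∪ R) and 16 ∈ Q, so 16 ∉ (S ∪ R) \ Q
16 ∈ S and 16 ∉ ((S ∪ R) \ Q), so 16 ∈ S \ ((S ∪ R) \ Q)
16 ∉ R and 16 ∈ P, so 16 ∉ R \ P
16 ∈ Q and 16 ∉ (R \ P), so 16 ∈ Q \ (R \ P)
16 ∈ (S \ ((S ∪ R) \ Q)) and 16 ∈ (Q \ (R \ P)), so 16 ∈ (S \ ((S ∪ R) \ Q)) ∩ (Q \ (R \ P))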